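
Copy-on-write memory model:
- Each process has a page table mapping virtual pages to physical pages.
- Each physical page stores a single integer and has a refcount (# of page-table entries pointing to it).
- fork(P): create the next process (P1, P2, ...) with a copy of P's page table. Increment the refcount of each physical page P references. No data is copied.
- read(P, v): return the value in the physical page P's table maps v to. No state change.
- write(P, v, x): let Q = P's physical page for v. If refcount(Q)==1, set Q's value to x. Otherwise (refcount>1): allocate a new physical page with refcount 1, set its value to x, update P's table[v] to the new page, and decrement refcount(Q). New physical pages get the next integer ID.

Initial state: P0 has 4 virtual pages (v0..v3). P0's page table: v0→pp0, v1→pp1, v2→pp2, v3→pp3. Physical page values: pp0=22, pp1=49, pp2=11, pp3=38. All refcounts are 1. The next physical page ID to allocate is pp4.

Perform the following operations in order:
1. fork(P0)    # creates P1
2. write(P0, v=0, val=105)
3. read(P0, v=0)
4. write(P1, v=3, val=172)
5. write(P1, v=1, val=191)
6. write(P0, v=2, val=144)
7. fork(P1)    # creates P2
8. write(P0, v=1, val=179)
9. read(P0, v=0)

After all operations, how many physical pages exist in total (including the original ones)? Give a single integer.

Op 1: fork(P0) -> P1. 4 ppages; refcounts: pp0:2 pp1:2 pp2:2 pp3:2
Op 2: write(P0, v0, 105). refcount(pp0)=2>1 -> COPY to pp4. 5 ppages; refcounts: pp0:1 pp1:2 pp2:2 pp3:2 pp4:1
Op 3: read(P0, v0) -> 105. No state change.
Op 4: write(P1, v3, 172). refcount(pp3)=2>1 -> COPY to pp5. 6 ppages; refcounts: pp0:1 pp1:2 pp2:2 pp3:1 pp4:1 pp5:1
Op 5: write(P1, v1, 191). refcount(pp1)=2>1 -> COPY to pp6. 7 ppages; refcounts: pp0:1 pp1:1 pp2:2 pp3:1 pp4:1 pp5:1 pp6:1
Op 6: write(P0, v2, 144). refcount(pp2)=2>1 -> COPY to pp7. 8 ppages; refcounts: pp0:1 pp1:1 pp2:1 pp3:1 pp4:1 pp5:1 pp6:1 pp7:1
Op 7: fork(P1) -> P2. 8 ppages; refcounts: pp0:2 pp1:1 pp2:2 pp3:1 pp4:1 pp5:2 pp6:2 pp7:1
Op 8: write(P0, v1, 179). refcount(pp1)=1 -> write in place. 8 ppages; refcounts: pp0:2 pp1:1 pp2:2 pp3:1 pp4:1 pp5:2 pp6:2 pp7:1
Op 9: read(P0, v0) -> 105. No state change.

Answer: 8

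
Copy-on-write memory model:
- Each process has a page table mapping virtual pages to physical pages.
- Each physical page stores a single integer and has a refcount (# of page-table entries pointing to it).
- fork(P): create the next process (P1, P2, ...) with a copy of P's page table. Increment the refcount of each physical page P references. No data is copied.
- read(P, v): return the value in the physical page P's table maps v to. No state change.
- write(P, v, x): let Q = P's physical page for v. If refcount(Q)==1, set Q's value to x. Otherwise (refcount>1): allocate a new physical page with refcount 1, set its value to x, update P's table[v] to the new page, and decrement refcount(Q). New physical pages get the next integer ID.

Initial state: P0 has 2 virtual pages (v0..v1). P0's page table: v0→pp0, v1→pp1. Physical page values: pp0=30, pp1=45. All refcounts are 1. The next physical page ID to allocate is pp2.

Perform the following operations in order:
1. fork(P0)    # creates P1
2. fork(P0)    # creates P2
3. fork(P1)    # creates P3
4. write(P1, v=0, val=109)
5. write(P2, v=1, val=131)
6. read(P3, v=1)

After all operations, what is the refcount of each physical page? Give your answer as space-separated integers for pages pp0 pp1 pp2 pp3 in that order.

Answer: 3 3 1 1

Derivation:
Op 1: fork(P0) -> P1. 2 ppages; refcounts: pp0:2 pp1:2
Op 2: fork(P0) -> P2. 2 ppages; refcounts: pp0:3 pp1:3
Op 3: fork(P1) -> P3. 2 ppages; refcounts: pp0:4 pp1:4
Op 4: write(P1, v0, 109). refcount(pp0)=4>1 -> COPY to pp2. 3 ppages; refcounts: pp0:3 pp1:4 pp2:1
Op 5: write(P2, v1, 131). refcount(pp1)=4>1 -> COPY to pp3. 4 ppages; refcounts: pp0:3 pp1:3 pp2:1 pp3:1
Op 6: read(P3, v1) -> 45. No state change.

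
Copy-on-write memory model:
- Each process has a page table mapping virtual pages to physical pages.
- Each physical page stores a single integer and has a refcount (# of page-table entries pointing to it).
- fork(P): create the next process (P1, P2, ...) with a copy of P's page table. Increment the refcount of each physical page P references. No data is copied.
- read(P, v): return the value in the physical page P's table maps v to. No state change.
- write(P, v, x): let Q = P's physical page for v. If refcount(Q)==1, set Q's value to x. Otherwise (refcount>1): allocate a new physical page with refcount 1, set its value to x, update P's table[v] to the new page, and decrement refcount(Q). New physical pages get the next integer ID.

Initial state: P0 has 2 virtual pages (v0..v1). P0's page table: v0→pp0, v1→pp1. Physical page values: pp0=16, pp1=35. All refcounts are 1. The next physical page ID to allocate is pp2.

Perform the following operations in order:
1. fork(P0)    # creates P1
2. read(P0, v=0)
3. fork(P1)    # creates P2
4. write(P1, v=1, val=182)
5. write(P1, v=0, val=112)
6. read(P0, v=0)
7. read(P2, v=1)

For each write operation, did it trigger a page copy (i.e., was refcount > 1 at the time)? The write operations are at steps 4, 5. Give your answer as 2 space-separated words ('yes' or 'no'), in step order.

Op 1: fork(P0) -> P1. 2 ppages; refcounts: pp0:2 pp1:2
Op 2: read(P0, v0) -> 16. No state change.
Op 3: fork(P1) -> P2. 2 ppages; refcounts: pp0:3 pp1:3
Op 4: write(P1, v1, 182). refcount(pp1)=3>1 -> COPY to pp2. 3 ppages; refcounts: pp0:3 pp1:2 pp2:1
Op 5: write(P1, v0, 112). refcount(pp0)=3>1 -> COPY to pp3. 4 ppages; refcounts: pp0:2 pp1:2 pp2:1 pp3:1
Op 6: read(P0, v0) -> 16. No state change.
Op 7: read(P2, v1) -> 35. No state change.

yes yes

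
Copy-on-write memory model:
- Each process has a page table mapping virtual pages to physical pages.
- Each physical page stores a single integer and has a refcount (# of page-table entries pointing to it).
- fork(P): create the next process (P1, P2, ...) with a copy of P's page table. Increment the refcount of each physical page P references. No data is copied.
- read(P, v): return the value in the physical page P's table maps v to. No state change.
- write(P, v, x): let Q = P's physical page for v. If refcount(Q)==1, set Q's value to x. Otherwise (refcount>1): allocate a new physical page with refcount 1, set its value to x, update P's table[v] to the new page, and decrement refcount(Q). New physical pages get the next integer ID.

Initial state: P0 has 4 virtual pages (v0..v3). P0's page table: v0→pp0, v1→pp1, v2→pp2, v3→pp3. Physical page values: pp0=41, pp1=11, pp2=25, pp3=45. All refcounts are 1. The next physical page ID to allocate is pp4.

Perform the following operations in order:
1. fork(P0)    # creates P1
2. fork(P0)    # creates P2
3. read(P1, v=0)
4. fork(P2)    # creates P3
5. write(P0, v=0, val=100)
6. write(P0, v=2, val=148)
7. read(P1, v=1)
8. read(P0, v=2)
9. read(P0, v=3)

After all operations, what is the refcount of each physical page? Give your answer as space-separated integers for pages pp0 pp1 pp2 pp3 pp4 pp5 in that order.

Op 1: fork(P0) -> P1. 4 ppages; refcounts: pp0:2 pp1:2 pp2:2 pp3:2
Op 2: fork(P0) -> P2. 4 ppages; refcounts: pp0:3 pp1:3 pp2:3 pp3:3
Op 3: read(P1, v0) -> 41. No state change.
Op 4: fork(P2) -> P3. 4 ppages; refcounts: pp0:4 pp1:4 pp2:4 pp3:4
Op 5: write(P0, v0, 100). refcount(pp0)=4>1 -> COPY to pp4. 5 ppages; refcounts: pp0:3 pp1:4 pp2:4 pp3:4 pp4:1
Op 6: write(P0, v2, 148). refcount(pp2)=4>1 -> COPY to pp5. 6 ppages; refcounts: pp0:3 pp1:4 pp2:3 pp3:4 pp4:1 pp5:1
Op 7: read(P1, v1) -> 11. No state change.
Op 8: read(P0, v2) -> 148. No state change.
Op 9: read(P0, v3) -> 45. No state change.

Answer: 3 4 3 4 1 1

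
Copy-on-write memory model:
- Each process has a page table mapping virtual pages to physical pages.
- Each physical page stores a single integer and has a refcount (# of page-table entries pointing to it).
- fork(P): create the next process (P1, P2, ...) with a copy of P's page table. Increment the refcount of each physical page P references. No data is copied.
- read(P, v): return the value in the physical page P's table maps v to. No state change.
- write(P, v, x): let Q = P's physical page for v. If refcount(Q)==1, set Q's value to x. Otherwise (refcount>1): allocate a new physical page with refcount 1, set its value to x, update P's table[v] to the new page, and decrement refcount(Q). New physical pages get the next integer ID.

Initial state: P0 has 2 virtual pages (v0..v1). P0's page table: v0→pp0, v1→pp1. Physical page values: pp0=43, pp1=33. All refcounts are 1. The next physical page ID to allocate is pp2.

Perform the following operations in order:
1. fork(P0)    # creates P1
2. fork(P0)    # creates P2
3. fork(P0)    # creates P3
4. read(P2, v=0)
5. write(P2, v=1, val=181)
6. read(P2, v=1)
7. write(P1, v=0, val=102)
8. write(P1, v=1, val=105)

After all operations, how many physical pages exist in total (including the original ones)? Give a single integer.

Op 1: fork(P0) -> P1. 2 ppages; refcounts: pp0:2 pp1:2
Op 2: fork(P0) -> P2. 2 ppages; refcounts: pp0:3 pp1:3
Op 3: fork(P0) -> P3. 2 ppages; refcounts: pp0:4 pp1:4
Op 4: read(P2, v0) -> 43. No state change.
Op 5: write(P2, v1, 181). refcount(pp1)=4>1 -> COPY to pp2. 3 ppages; refcounts: pp0:4 pp1:3 pp2:1
Op 6: read(P2, v1) -> 181. No state change.
Op 7: write(P1, v0, 102). refcount(pp0)=4>1 -> COPY to pp3. 4 ppages; refcounts: pp0:3 pp1:3 pp2:1 pp3:1
Op 8: write(P1, v1, 105). refcount(pp1)=3>1 -> COPY to pp4. 5 ppages; refcounts: pp0:3 pp1:2 pp2:1 pp3:1 pp4:1

Answer: 5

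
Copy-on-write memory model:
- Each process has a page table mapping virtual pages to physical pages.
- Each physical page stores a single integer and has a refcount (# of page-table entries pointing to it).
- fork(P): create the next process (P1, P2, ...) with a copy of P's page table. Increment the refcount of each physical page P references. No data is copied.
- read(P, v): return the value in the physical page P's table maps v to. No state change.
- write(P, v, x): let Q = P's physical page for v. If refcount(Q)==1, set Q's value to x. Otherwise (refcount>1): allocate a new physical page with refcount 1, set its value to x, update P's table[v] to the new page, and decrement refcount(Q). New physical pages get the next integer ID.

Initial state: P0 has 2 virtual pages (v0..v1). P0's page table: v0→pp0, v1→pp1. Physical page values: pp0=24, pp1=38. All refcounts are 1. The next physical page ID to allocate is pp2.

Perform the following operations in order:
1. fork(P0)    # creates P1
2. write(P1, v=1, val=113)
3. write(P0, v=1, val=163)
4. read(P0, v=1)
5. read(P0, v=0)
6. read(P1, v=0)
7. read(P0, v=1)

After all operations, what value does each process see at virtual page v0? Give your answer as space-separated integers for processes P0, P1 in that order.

Op 1: fork(P0) -> P1. 2 ppages; refcounts: pp0:2 pp1:2
Op 2: write(P1, v1, 113). refcount(pp1)=2>1 -> COPY to pp2. 3 ppages; refcounts: pp0:2 pp1:1 pp2:1
Op 3: write(P0, v1, 163). refcount(pp1)=1 -> write in place. 3 ppages; refcounts: pp0:2 pp1:1 pp2:1
Op 4: read(P0, v1) -> 163. No state change.
Op 5: read(P0, v0) -> 24. No state change.
Op 6: read(P1, v0) -> 24. No state change.
Op 7: read(P0, v1) -> 163. No state change.
P0: v0 -> pp0 = 24
P1: v0 -> pp0 = 24

Answer: 24 24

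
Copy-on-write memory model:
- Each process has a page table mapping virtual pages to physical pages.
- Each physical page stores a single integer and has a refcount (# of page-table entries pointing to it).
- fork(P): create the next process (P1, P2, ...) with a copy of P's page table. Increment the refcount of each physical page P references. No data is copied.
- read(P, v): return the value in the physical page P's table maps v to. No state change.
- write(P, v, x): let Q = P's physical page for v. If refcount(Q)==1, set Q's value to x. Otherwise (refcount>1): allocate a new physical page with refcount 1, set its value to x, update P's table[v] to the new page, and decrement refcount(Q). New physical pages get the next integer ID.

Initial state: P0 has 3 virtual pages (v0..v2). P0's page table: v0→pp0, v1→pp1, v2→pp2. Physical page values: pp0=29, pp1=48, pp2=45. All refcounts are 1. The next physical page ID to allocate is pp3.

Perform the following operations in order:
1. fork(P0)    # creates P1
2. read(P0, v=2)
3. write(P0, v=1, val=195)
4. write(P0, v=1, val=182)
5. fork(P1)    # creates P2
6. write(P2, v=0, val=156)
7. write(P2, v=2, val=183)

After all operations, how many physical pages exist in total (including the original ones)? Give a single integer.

Op 1: fork(P0) -> P1. 3 ppages; refcounts: pp0:2 pp1:2 pp2:2
Op 2: read(P0, v2) -> 45. No state change.
Op 3: write(P0, v1, 195). refcount(pp1)=2>1 -> COPY to pp3. 4 ppages; refcounts: pp0:2 pp1:1 pp2:2 pp3:1
Op 4: write(P0, v1, 182). refcount(pp3)=1 -> write in place. 4 ppages; refcounts: pp0:2 pp1:1 pp2:2 pp3:1
Op 5: fork(P1) -> P2. 4 ppages; refcounts: pp0:3 pp1:2 pp2:3 pp3:1
Op 6: write(P2, v0, 156). refcount(pp0)=3>1 -> COPY to pp4. 5 ppages; refcounts: pp0:2 pp1:2 pp2:3 pp3:1 pp4:1
Op 7: write(P2, v2, 183). refcount(pp2)=3>1 -> COPY to pp5. 6 ppages; refcounts: pp0:2 pp1:2 pp2:2 pp3:1 pp4:1 pp5:1

Answer: 6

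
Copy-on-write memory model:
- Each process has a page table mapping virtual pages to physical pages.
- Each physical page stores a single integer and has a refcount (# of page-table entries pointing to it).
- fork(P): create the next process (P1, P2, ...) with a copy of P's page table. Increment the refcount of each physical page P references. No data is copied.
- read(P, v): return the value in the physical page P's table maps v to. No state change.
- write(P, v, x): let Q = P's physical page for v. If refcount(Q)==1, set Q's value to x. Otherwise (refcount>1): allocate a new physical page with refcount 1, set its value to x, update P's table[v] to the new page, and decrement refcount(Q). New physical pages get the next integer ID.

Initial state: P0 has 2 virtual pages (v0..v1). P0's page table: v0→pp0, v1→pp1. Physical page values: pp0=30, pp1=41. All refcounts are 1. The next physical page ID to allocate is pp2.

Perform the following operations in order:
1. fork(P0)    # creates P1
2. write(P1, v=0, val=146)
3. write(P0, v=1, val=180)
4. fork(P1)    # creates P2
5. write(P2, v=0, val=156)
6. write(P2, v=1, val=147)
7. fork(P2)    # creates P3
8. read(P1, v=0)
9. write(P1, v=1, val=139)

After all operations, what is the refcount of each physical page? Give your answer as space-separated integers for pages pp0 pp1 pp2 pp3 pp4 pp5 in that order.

Answer: 1 1 1 1 2 2

Derivation:
Op 1: fork(P0) -> P1. 2 ppages; refcounts: pp0:2 pp1:2
Op 2: write(P1, v0, 146). refcount(pp0)=2>1 -> COPY to pp2. 3 ppages; refcounts: pp0:1 pp1:2 pp2:1
Op 3: write(P0, v1, 180). refcount(pp1)=2>1 -> COPY to pp3. 4 ppages; refcounts: pp0:1 pp1:1 pp2:1 pp3:1
Op 4: fork(P1) -> P2. 4 ppages; refcounts: pp0:1 pp1:2 pp2:2 pp3:1
Op 5: write(P2, v0, 156). refcount(pp2)=2>1 -> COPY to pp4. 5 ppages; refcounts: pp0:1 pp1:2 pp2:1 pp3:1 pp4:1
Op 6: write(P2, v1, 147). refcount(pp1)=2>1 -> COPY to pp5. 6 ppages; refcounts: pp0:1 pp1:1 pp2:1 pp3:1 pp4:1 pp5:1
Op 7: fork(P2) -> P3. 6 ppages; refcounts: pp0:1 pp1:1 pp2:1 pp3:1 pp4:2 pp5:2
Op 8: read(P1, v0) -> 146. No state change.
Op 9: write(P1, v1, 139). refcount(pp1)=1 -> write in place. 6 ppages; refcounts: pp0:1 pp1:1 pp2:1 pp3:1 pp4:2 pp5:2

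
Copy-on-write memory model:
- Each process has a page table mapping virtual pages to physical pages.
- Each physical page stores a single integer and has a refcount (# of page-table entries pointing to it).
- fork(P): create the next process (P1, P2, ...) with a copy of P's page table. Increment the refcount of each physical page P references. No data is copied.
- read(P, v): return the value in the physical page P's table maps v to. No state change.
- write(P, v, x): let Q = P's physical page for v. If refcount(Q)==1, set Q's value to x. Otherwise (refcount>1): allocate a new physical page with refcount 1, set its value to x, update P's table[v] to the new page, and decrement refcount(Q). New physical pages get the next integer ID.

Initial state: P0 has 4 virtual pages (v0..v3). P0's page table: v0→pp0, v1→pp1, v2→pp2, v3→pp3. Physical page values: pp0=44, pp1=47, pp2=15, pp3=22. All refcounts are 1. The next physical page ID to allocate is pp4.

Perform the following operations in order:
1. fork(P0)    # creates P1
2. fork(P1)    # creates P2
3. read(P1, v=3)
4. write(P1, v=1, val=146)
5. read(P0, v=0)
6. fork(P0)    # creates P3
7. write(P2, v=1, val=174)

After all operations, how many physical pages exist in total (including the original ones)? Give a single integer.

Answer: 6

Derivation:
Op 1: fork(P0) -> P1. 4 ppages; refcounts: pp0:2 pp1:2 pp2:2 pp3:2
Op 2: fork(P1) -> P2. 4 ppages; refcounts: pp0:3 pp1:3 pp2:3 pp3:3
Op 3: read(P1, v3) -> 22. No state change.
Op 4: write(P1, v1, 146). refcount(pp1)=3>1 -> COPY to pp4. 5 ppages; refcounts: pp0:3 pp1:2 pp2:3 pp3:3 pp4:1
Op 5: read(P0, v0) -> 44. No state change.
Op 6: fork(P0) -> P3. 5 ppages; refcounts: pp0:4 pp1:3 pp2:4 pp3:4 pp4:1
Op 7: write(P2, v1, 174). refcount(pp1)=3>1 -> COPY to pp5. 6 ppages; refcounts: pp0:4 pp1:2 pp2:4 pp3:4 pp4:1 pp5:1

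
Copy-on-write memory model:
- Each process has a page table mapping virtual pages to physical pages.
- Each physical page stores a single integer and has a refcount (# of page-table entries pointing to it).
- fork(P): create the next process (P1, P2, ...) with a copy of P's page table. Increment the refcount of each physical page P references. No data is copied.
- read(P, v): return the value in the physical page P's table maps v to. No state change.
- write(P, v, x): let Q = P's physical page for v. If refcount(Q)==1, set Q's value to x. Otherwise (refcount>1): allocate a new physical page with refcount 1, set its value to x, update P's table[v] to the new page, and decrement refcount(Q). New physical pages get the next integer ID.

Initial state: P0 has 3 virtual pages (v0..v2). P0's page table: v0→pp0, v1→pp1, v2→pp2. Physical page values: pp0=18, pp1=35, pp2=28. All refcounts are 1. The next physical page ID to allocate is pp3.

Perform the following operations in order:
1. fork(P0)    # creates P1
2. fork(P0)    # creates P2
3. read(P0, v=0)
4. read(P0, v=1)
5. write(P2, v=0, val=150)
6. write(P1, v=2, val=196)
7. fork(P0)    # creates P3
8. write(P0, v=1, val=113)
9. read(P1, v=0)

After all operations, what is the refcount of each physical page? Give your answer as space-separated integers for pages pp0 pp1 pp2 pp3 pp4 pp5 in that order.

Op 1: fork(P0) -> P1. 3 ppages; refcounts: pp0:2 pp1:2 pp2:2
Op 2: fork(P0) -> P2. 3 ppages; refcounts: pp0:3 pp1:3 pp2:3
Op 3: read(P0, v0) -> 18. No state change.
Op 4: read(P0, v1) -> 35. No state change.
Op 5: write(P2, v0, 150). refcount(pp0)=3>1 -> COPY to pp3. 4 ppages; refcounts: pp0:2 pp1:3 pp2:3 pp3:1
Op 6: write(P1, v2, 196). refcount(pp2)=3>1 -> COPY to pp4. 5 ppages; refcounts: pp0:2 pp1:3 pp2:2 pp3:1 pp4:1
Op 7: fork(P0) -> P3. 5 ppages; refcounts: pp0:3 pp1:4 pp2:3 pp3:1 pp4:1
Op 8: write(P0, v1, 113). refcount(pp1)=4>1 -> COPY to pp5. 6 ppages; refcounts: pp0:3 pp1:3 pp2:3 pp3:1 pp4:1 pp5:1
Op 9: read(P1, v0) -> 18. No state change.

Answer: 3 3 3 1 1 1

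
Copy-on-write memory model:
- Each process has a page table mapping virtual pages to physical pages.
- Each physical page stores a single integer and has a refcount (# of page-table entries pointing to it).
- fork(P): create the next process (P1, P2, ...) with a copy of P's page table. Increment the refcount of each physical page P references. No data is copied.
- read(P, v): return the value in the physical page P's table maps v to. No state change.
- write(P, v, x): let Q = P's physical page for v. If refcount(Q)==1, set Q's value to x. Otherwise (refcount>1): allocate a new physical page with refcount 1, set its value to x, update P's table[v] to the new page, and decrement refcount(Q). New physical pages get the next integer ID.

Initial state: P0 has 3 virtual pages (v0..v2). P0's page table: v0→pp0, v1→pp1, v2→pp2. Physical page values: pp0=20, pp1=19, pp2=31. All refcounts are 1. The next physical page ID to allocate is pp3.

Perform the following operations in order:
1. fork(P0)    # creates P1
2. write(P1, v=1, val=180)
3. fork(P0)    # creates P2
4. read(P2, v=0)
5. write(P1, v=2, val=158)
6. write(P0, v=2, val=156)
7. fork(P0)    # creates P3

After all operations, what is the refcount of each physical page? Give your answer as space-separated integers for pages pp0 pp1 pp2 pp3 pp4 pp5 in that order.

Answer: 4 3 1 1 1 2

Derivation:
Op 1: fork(P0) -> P1. 3 ppages; refcounts: pp0:2 pp1:2 pp2:2
Op 2: write(P1, v1, 180). refcount(pp1)=2>1 -> COPY to pp3. 4 ppages; refcounts: pp0:2 pp1:1 pp2:2 pp3:1
Op 3: fork(P0) -> P2. 4 ppages; refcounts: pp0:3 pp1:2 pp2:3 pp3:1
Op 4: read(P2, v0) -> 20. No state change.
Op 5: write(P1, v2, 158). refcount(pp2)=3>1 -> COPY to pp4. 5 ppages; refcounts: pp0:3 pp1:2 pp2:2 pp3:1 pp4:1
Op 6: write(P0, v2, 156). refcount(pp2)=2>1 -> COPY to pp5. 6 ppages; refcounts: pp0:3 pp1:2 pp2:1 pp3:1 pp4:1 pp5:1
Op 7: fork(P0) -> P3. 6 ppages; refcounts: pp0:4 pp1:3 pp2:1 pp3:1 pp4:1 pp5:2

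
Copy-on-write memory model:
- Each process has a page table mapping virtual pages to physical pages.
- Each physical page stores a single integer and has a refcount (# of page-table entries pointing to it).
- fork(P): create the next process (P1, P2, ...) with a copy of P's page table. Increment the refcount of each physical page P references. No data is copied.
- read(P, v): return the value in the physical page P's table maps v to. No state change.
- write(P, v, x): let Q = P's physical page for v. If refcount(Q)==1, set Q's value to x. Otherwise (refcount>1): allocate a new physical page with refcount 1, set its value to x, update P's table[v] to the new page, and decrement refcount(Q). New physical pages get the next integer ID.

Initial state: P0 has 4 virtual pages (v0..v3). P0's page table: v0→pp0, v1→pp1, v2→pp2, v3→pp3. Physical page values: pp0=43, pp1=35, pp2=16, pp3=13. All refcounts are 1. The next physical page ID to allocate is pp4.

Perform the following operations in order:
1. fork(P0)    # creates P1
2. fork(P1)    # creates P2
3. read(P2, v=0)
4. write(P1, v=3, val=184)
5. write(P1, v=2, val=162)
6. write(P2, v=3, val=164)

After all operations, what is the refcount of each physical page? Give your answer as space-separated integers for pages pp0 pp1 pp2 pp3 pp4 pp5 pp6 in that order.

Answer: 3 3 2 1 1 1 1

Derivation:
Op 1: fork(P0) -> P1. 4 ppages; refcounts: pp0:2 pp1:2 pp2:2 pp3:2
Op 2: fork(P1) -> P2. 4 ppages; refcounts: pp0:3 pp1:3 pp2:3 pp3:3
Op 3: read(P2, v0) -> 43. No state change.
Op 4: write(P1, v3, 184). refcount(pp3)=3>1 -> COPY to pp4. 5 ppages; refcounts: pp0:3 pp1:3 pp2:3 pp3:2 pp4:1
Op 5: write(P1, v2, 162). refcount(pp2)=3>1 -> COPY to pp5. 6 ppages; refcounts: pp0:3 pp1:3 pp2:2 pp3:2 pp4:1 pp5:1
Op 6: write(P2, v3, 164). refcount(pp3)=2>1 -> COPY to pp6. 7 ppages; refcounts: pp0:3 pp1:3 pp2:2 pp3:1 pp4:1 pp5:1 pp6:1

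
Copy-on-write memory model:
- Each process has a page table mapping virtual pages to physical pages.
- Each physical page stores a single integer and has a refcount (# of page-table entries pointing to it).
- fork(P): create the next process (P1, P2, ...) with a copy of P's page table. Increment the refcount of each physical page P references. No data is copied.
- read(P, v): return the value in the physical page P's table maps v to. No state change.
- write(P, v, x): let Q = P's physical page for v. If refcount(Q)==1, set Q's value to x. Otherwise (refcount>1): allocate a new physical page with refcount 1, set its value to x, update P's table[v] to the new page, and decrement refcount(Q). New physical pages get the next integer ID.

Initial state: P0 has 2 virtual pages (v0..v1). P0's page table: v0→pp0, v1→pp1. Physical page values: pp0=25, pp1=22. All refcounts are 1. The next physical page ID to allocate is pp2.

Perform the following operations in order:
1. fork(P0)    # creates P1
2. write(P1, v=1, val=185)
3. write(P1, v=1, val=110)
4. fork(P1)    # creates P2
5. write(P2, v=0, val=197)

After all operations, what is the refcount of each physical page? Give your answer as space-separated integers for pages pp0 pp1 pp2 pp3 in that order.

Op 1: fork(P0) -> P1. 2 ppages; refcounts: pp0:2 pp1:2
Op 2: write(P1, v1, 185). refcount(pp1)=2>1 -> COPY to pp2. 3 ppages; refcounts: pp0:2 pp1:1 pp2:1
Op 3: write(P1, v1, 110). refcount(pp2)=1 -> write in place. 3 ppages; refcounts: pp0:2 pp1:1 pp2:1
Op 4: fork(P1) -> P2. 3 ppages; refcounts: pp0:3 pp1:1 pp2:2
Op 5: write(P2, v0, 197). refcount(pp0)=3>1 -> COPY to pp3. 4 ppages; refcounts: pp0:2 pp1:1 pp2:2 pp3:1

Answer: 2 1 2 1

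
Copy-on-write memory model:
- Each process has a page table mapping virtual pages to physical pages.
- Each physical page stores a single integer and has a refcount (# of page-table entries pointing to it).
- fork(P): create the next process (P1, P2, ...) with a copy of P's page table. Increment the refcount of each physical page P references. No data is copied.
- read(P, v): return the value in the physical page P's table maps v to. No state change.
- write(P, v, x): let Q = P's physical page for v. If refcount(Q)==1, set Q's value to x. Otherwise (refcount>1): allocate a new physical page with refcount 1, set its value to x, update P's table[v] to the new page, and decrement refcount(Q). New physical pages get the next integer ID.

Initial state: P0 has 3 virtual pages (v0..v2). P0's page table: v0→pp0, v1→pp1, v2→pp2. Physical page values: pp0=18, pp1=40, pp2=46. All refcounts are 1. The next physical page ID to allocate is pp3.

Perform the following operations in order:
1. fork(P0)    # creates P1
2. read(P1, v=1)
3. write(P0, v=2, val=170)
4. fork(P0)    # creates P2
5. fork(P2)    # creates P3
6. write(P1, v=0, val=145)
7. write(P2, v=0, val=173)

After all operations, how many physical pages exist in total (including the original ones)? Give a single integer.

Answer: 6

Derivation:
Op 1: fork(P0) -> P1. 3 ppages; refcounts: pp0:2 pp1:2 pp2:2
Op 2: read(P1, v1) -> 40. No state change.
Op 3: write(P0, v2, 170). refcount(pp2)=2>1 -> COPY to pp3. 4 ppages; refcounts: pp0:2 pp1:2 pp2:1 pp3:1
Op 4: fork(P0) -> P2. 4 ppages; refcounts: pp0:3 pp1:3 pp2:1 pp3:2
Op 5: fork(P2) -> P3. 4 ppages; refcounts: pp0:4 pp1:4 pp2:1 pp3:3
Op 6: write(P1, v0, 145). refcount(pp0)=4>1 -> COPY to pp4. 5 ppages; refcounts: pp0:3 pp1:4 pp2:1 pp3:3 pp4:1
Op 7: write(P2, v0, 173). refcount(pp0)=3>1 -> COPY to pp5. 6 ppages; refcounts: pp0:2 pp1:4 pp2:1 pp3:3 pp4:1 pp5:1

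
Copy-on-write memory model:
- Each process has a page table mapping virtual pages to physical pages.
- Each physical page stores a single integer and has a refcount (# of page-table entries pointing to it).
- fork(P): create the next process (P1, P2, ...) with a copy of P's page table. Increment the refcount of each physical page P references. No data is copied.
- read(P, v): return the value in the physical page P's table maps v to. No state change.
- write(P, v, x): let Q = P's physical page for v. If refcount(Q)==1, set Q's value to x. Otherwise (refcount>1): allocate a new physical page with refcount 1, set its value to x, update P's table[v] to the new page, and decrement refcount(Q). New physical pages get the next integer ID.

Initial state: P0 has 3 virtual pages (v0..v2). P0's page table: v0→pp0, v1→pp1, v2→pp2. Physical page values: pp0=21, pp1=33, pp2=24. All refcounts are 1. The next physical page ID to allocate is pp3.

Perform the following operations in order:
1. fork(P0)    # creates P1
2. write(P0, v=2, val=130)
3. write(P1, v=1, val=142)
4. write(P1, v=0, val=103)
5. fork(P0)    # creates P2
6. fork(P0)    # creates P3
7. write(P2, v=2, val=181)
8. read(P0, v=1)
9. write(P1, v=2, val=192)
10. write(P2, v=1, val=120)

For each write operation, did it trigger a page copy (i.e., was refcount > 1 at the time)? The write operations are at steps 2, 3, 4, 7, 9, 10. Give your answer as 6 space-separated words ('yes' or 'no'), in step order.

Op 1: fork(P0) -> P1. 3 ppages; refcounts: pp0:2 pp1:2 pp2:2
Op 2: write(P0, v2, 130). refcount(pp2)=2>1 -> COPY to pp3. 4 ppages; refcounts: pp0:2 pp1:2 pp2:1 pp3:1
Op 3: write(P1, v1, 142). refcount(pp1)=2>1 -> COPY to pp4. 5 ppages; refcounts: pp0:2 pp1:1 pp2:1 pp3:1 pp4:1
Op 4: write(P1, v0, 103). refcount(pp0)=2>1 -> COPY to pp5. 6 ppages; refcounts: pp0:1 pp1:1 pp2:1 pp3:1 pp4:1 pp5:1
Op 5: fork(P0) -> P2. 6 ppages; refcounts: pp0:2 pp1:2 pp2:1 pp3:2 pp4:1 pp5:1
Op 6: fork(P0) -> P3. 6 ppages; refcounts: pp0:3 pp1:3 pp2:1 pp3:3 pp4:1 pp5:1
Op 7: write(P2, v2, 181). refcount(pp3)=3>1 -> COPY to pp6. 7 ppages; refcounts: pp0:3 pp1:3 pp2:1 pp3:2 pp4:1 pp5:1 pp6:1
Op 8: read(P0, v1) -> 33. No state change.
Op 9: write(P1, v2, 192). refcount(pp2)=1 -> write in place. 7 ppages; refcounts: pp0:3 pp1:3 pp2:1 pp3:2 pp4:1 pp5:1 pp6:1
Op 10: write(P2, v1, 120). refcount(pp1)=3>1 -> COPY to pp7. 8 ppages; refcounts: pp0:3 pp1:2 pp2:1 pp3:2 pp4:1 pp5:1 pp6:1 pp7:1

yes yes yes yes no yes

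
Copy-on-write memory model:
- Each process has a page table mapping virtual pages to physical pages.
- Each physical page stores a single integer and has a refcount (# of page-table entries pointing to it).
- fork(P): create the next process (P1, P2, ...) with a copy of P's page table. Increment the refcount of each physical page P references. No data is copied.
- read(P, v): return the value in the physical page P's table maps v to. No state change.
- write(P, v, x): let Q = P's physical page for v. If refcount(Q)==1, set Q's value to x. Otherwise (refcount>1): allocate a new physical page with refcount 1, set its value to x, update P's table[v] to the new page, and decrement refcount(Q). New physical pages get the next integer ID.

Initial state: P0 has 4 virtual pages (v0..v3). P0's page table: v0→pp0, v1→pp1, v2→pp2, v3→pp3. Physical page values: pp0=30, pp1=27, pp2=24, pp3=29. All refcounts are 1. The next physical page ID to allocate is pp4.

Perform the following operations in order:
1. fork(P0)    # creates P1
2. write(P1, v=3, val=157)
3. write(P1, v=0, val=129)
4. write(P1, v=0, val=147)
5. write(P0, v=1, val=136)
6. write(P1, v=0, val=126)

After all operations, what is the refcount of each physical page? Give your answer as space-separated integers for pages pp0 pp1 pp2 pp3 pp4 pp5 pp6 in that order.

Answer: 1 1 2 1 1 1 1

Derivation:
Op 1: fork(P0) -> P1. 4 ppages; refcounts: pp0:2 pp1:2 pp2:2 pp3:2
Op 2: write(P1, v3, 157). refcount(pp3)=2>1 -> COPY to pp4. 5 ppages; refcounts: pp0:2 pp1:2 pp2:2 pp3:1 pp4:1
Op 3: write(P1, v0, 129). refcount(pp0)=2>1 -> COPY to pp5. 6 ppages; refcounts: pp0:1 pp1:2 pp2:2 pp3:1 pp4:1 pp5:1
Op 4: write(P1, v0, 147). refcount(pp5)=1 -> write in place. 6 ppages; refcounts: pp0:1 pp1:2 pp2:2 pp3:1 pp4:1 pp5:1
Op 5: write(P0, v1, 136). refcount(pp1)=2>1 -> COPY to pp6. 7 ppages; refcounts: pp0:1 pp1:1 pp2:2 pp3:1 pp4:1 pp5:1 pp6:1
Op 6: write(P1, v0, 126). refcount(pp5)=1 -> write in place. 7 ppages; refcounts: pp0:1 pp1:1 pp2:2 pp3:1 pp4:1 pp5:1 pp6:1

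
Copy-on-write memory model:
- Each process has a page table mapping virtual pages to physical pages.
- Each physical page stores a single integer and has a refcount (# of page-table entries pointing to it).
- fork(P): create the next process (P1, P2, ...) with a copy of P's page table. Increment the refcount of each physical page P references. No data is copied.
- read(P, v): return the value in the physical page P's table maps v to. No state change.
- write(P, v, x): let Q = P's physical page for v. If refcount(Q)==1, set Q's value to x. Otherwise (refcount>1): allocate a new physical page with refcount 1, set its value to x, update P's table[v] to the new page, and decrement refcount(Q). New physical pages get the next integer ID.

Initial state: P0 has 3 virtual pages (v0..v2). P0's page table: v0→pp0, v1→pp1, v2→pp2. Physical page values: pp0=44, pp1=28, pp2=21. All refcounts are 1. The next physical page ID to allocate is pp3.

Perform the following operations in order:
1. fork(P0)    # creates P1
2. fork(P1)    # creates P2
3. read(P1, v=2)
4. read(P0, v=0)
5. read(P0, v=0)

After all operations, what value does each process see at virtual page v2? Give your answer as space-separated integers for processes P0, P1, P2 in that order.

Answer: 21 21 21

Derivation:
Op 1: fork(P0) -> P1. 3 ppages; refcounts: pp0:2 pp1:2 pp2:2
Op 2: fork(P1) -> P2. 3 ppages; refcounts: pp0:3 pp1:3 pp2:3
Op 3: read(P1, v2) -> 21. No state change.
Op 4: read(P0, v0) -> 44. No state change.
Op 5: read(P0, v0) -> 44. No state change.
P0: v2 -> pp2 = 21
P1: v2 -> pp2 = 21
P2: v2 -> pp2 = 21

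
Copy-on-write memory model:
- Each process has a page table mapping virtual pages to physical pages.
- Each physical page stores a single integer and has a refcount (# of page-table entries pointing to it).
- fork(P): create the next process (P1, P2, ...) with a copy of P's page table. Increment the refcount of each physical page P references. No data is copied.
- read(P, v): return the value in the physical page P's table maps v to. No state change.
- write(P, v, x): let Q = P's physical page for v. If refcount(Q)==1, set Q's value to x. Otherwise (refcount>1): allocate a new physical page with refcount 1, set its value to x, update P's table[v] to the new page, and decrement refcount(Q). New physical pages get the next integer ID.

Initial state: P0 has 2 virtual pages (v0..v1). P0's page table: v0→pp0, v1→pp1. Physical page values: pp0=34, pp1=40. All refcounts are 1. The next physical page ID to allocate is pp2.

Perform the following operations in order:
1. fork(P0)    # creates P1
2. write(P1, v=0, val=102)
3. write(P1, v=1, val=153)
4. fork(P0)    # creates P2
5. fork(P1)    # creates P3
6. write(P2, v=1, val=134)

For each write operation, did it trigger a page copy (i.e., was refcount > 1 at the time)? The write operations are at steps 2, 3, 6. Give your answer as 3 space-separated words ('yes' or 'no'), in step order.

Op 1: fork(P0) -> P1. 2 ppages; refcounts: pp0:2 pp1:2
Op 2: write(P1, v0, 102). refcount(pp0)=2>1 -> COPY to pp2. 3 ppages; refcounts: pp0:1 pp1:2 pp2:1
Op 3: write(P1, v1, 153). refcount(pp1)=2>1 -> COPY to pp3. 4 ppages; refcounts: pp0:1 pp1:1 pp2:1 pp3:1
Op 4: fork(P0) -> P2. 4 ppages; refcounts: pp0:2 pp1:2 pp2:1 pp3:1
Op 5: fork(P1) -> P3. 4 ppages; refcounts: pp0:2 pp1:2 pp2:2 pp3:2
Op 6: write(P2, v1, 134). refcount(pp1)=2>1 -> COPY to pp4. 5 ppages; refcounts: pp0:2 pp1:1 pp2:2 pp3:2 pp4:1

yes yes yes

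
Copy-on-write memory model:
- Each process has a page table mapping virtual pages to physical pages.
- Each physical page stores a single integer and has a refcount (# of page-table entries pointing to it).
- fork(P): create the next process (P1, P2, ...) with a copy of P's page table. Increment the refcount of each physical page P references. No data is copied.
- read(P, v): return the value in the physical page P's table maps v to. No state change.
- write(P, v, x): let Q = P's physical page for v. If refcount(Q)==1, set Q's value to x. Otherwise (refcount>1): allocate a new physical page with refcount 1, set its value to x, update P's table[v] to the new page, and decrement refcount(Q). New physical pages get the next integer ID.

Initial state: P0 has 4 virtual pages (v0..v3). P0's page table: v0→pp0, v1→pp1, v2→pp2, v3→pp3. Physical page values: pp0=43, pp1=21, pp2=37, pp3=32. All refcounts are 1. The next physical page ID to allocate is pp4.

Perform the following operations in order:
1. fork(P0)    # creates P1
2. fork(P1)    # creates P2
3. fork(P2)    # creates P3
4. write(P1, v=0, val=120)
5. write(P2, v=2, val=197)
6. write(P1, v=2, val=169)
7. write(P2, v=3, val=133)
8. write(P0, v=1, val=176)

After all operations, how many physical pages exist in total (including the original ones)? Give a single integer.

Answer: 9

Derivation:
Op 1: fork(P0) -> P1. 4 ppages; refcounts: pp0:2 pp1:2 pp2:2 pp3:2
Op 2: fork(P1) -> P2. 4 ppages; refcounts: pp0:3 pp1:3 pp2:3 pp3:3
Op 3: fork(P2) -> P3. 4 ppages; refcounts: pp0:4 pp1:4 pp2:4 pp3:4
Op 4: write(P1, v0, 120). refcount(pp0)=4>1 -> COPY to pp4. 5 ppages; refcounts: pp0:3 pp1:4 pp2:4 pp3:4 pp4:1
Op 5: write(P2, v2, 197). refcount(pp2)=4>1 -> COPY to pp5. 6 ppages; refcounts: pp0:3 pp1:4 pp2:3 pp3:4 pp4:1 pp5:1
Op 6: write(P1, v2, 169). refcount(pp2)=3>1 -> COPY to pp6. 7 ppages; refcounts: pp0:3 pp1:4 pp2:2 pp3:4 pp4:1 pp5:1 pp6:1
Op 7: write(P2, v3, 133). refcount(pp3)=4>1 -> COPY to pp7. 8 ppages; refcounts: pp0:3 pp1:4 pp2:2 pp3:3 pp4:1 pp5:1 pp6:1 pp7:1
Op 8: write(P0, v1, 176). refcount(pp1)=4>1 -> COPY to pp8. 9 ppages; refcounts: pp0:3 pp1:3 pp2:2 pp3:3 pp4:1 pp5:1 pp6:1 pp7:1 pp8:1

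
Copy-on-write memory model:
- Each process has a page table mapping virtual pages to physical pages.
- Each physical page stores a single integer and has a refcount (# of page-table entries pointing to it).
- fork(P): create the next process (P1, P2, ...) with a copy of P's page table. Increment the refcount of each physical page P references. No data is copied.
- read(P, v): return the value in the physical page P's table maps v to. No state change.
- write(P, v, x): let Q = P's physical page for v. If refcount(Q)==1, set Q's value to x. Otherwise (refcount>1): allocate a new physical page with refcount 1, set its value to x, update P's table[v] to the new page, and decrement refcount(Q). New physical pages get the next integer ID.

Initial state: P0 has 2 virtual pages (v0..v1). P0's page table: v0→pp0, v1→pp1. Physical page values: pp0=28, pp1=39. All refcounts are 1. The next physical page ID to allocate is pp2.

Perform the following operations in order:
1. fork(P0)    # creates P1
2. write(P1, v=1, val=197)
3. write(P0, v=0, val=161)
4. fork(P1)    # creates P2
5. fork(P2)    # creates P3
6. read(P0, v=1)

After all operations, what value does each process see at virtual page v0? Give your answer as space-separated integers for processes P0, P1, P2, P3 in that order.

Op 1: fork(P0) -> P1. 2 ppages; refcounts: pp0:2 pp1:2
Op 2: write(P1, v1, 197). refcount(pp1)=2>1 -> COPY to pp2. 3 ppages; refcounts: pp0:2 pp1:1 pp2:1
Op 3: write(P0, v0, 161). refcount(pp0)=2>1 -> COPY to pp3. 4 ppages; refcounts: pp0:1 pp1:1 pp2:1 pp3:1
Op 4: fork(P1) -> P2. 4 ppages; refcounts: pp0:2 pp1:1 pp2:2 pp3:1
Op 5: fork(P2) -> P3. 4 ppages; refcounts: pp0:3 pp1:1 pp2:3 pp3:1
Op 6: read(P0, v1) -> 39. No state change.
P0: v0 -> pp3 = 161
P1: v0 -> pp0 = 28
P2: v0 -> pp0 = 28
P3: v0 -> pp0 = 28

Answer: 161 28 28 28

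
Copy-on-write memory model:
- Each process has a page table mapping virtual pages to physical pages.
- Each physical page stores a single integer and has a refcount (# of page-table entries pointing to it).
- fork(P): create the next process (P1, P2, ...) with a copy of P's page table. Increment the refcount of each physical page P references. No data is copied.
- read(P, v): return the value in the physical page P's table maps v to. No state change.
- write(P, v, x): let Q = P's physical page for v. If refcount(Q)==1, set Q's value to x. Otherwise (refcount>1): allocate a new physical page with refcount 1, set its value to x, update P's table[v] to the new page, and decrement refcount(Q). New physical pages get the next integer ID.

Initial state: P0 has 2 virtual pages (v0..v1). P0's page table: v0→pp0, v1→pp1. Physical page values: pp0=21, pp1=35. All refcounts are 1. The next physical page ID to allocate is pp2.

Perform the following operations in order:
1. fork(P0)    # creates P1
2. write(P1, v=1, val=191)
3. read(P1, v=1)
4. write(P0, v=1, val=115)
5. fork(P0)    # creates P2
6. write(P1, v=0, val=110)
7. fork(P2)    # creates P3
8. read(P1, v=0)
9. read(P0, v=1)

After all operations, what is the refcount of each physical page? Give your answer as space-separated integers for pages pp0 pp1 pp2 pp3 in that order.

Op 1: fork(P0) -> P1. 2 ppages; refcounts: pp0:2 pp1:2
Op 2: write(P1, v1, 191). refcount(pp1)=2>1 -> COPY to pp2. 3 ppages; refcounts: pp0:2 pp1:1 pp2:1
Op 3: read(P1, v1) -> 191. No state change.
Op 4: write(P0, v1, 115). refcount(pp1)=1 -> write in place. 3 ppages; refcounts: pp0:2 pp1:1 pp2:1
Op 5: fork(P0) -> P2. 3 ppages; refcounts: pp0:3 pp1:2 pp2:1
Op 6: write(P1, v0, 110). refcount(pp0)=3>1 -> COPY to pp3. 4 ppages; refcounts: pp0:2 pp1:2 pp2:1 pp3:1
Op 7: fork(P2) -> P3. 4 ppages; refcounts: pp0:3 pp1:3 pp2:1 pp3:1
Op 8: read(P1, v0) -> 110. No state change.
Op 9: read(P0, v1) -> 115. No state change.

Answer: 3 3 1 1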